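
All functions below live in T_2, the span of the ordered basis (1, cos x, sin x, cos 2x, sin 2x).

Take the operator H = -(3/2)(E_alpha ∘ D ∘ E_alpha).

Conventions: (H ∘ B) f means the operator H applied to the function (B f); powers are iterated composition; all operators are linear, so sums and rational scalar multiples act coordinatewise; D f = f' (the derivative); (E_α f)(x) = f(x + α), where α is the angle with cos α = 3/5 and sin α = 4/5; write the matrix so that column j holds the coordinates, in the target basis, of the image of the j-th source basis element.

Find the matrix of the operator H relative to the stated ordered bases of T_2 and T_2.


image of 1: 0
image of cos x: (36/25)cos x - (21/50)sin x
image of sin x: (21/50)cos x + (36/25)sin x
image of cos 2x: -(1008/625)cos 2x - (1581/625)sin 2x
image of sin 2x: (1581/625)cos 2x - (1008/625)sin 2x
each image's coordinates form column j of the matrix

the matrix is [[0, 0, 0, 0, 0]; [0, 36/25, 21/50, 0, 0]; [0, -21/50, 36/25, 0, 0]; [0, 0, 0, -1008/625, 1581/625]; [0, 0, 0, -1581/625, -1008/625]] (rows listed top to bottom)


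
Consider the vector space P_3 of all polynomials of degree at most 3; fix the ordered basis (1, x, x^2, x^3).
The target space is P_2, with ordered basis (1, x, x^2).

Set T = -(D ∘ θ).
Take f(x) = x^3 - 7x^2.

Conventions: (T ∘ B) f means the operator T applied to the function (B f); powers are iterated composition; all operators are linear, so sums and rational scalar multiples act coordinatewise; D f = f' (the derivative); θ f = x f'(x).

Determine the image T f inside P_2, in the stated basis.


g(x) = -9x^2 + 28x

θ f = 3x^3 - 14x^2
D θ f = 9x^2 - 28x
(-(D ∘ θ)) f = -9x^2 + 28x


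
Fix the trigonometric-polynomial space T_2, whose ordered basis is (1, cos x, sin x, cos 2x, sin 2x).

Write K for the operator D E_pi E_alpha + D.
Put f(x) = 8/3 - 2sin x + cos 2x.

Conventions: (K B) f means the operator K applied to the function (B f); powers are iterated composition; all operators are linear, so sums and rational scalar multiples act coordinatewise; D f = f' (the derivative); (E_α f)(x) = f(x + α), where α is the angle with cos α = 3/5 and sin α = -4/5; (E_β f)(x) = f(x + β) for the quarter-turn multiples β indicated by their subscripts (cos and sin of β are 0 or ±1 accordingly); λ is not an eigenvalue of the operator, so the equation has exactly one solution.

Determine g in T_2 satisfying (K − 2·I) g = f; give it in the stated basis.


write g with unknown coordinates in the stated basis and equate coefficients in (K − 2·I) g = f
solving from the highest basis element down gives g = -4/3 + (1/10)cos x + (7/10)sin x - (1/26)cos 2x + (9/13)sin 2x
check: K g = (1/5)cos x - (3/5)sin x + (12/13)cos 2x + (18/13)sin 2x
so K g − 2·g = 8/3 - 2sin x + cos 2x = f ✓

the result is g(x) = -4/3 + (1/10)cos x + (7/10)sin x - (1/26)cos 2x + (9/13)sin 2x


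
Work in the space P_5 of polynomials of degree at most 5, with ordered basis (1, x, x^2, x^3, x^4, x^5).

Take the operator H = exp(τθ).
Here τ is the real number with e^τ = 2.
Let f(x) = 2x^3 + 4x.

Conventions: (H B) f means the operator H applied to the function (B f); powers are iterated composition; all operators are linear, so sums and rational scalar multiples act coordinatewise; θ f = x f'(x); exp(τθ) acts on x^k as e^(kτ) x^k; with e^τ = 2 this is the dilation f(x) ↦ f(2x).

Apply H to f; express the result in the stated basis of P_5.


g(x) = 16x^3 + 8x

exp(τθ) x^k = e^(kτ) x^k; with e^τ = 2 this sends x^k to 2^k x^k
x ↦ 2 x
x^3 ↦ 8 x^3
applying this coordinatewise to f: exp(τθ) f = 16x^3 + 8x


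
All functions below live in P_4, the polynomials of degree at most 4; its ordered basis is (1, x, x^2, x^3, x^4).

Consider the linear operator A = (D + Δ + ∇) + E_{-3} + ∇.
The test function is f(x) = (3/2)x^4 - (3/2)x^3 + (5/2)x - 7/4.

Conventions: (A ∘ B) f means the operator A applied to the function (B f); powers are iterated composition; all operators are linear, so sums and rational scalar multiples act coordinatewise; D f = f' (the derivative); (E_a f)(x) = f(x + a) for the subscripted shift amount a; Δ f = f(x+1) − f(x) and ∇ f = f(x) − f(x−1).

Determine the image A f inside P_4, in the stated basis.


D f = 6x^3 - (9/2)x^2 + 5/2
Δ f = 6x^3 + (9/2)x^2 + (3/2)x + 5/2
∇ f = 6x^3 - (27/2)x^2 + (21/2)x - 1/2
(D + Δ + ∇) f = 18x^3 - (27/2)x^2 + 12x + 9/2
E_{-3} f = (3/2)x^4 - (39/2)x^3 + (189/2)x^2 - 200x + 611/4
∇ f = 6x^3 - (27/2)x^2 + (21/2)x - 1/2
((D + Δ + ∇) + E_{-3} + ∇) f = (3/2)x^4 + (9/2)x^3 + (135/2)x^2 - (355/2)x + 627/4

g(x) = (3/2)x^4 + (9/2)x^3 + (135/2)x^2 - (355/2)x + 627/4


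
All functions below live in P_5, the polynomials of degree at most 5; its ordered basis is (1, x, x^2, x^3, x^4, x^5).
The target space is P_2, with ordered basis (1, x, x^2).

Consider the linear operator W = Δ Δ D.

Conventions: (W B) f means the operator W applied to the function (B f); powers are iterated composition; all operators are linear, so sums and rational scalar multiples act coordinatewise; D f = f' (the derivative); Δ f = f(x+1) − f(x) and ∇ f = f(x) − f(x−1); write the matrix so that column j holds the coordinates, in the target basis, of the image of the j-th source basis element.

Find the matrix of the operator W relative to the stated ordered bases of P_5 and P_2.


image of 1: 0
image of x: 0
image of x^2: 0
image of x^3: 6
image of x^4: 24x + 24
image of x^5: 60x^2 + 120x + 70
each image's coordinates form column j of the matrix

the matrix is [[0, 0, 0, 6, 24, 70]; [0, 0, 0, 0, 24, 120]; [0, 0, 0, 0, 0, 60]] (rows listed top to bottom)


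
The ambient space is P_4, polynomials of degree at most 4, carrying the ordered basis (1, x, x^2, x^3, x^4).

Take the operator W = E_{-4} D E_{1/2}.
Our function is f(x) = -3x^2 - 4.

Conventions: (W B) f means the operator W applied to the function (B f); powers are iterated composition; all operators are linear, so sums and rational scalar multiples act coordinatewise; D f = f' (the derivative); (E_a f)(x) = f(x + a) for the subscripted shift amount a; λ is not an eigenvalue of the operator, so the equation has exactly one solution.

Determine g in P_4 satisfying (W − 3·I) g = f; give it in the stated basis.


write g with unknown coordinates in the stated basis and equate coefficients in (W − 3·I) g = f
solving from the highest basis element down gives g = x^2 + (2/3)x - 7/9
check: W g = 2x - 19/3
so W g − 3·g = -3x^2 - 4 = f ✓

g(x) = x^2 + (2/3)x - 7/9


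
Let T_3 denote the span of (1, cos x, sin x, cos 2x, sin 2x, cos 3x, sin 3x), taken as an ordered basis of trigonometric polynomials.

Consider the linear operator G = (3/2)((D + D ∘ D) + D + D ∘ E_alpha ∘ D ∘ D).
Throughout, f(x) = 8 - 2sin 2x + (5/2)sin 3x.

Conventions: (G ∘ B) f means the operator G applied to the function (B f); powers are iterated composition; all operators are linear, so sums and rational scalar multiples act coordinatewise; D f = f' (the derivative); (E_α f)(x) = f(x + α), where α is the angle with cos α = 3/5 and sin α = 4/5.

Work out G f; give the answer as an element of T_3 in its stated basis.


g(x) = -(468/25)cos 2x - (276/25)sin 2x + (11727/100)cos 3x + (189/100)sin 3x

D f = -4cos 2x + (15/2)cos 3x
D f = -4cos 2x + (15/2)cos 3x
D D f = 8sin 2x - (45/2)sin 3x
(D + D ∘ D) f = -4cos 2x + 8sin 2x + (15/2)cos 3x - (45/2)sin 3x
D f = -4cos 2x + (15/2)cos 3x
D f = -4cos 2x + (15/2)cos 3x
D D f = 8sin 2x - (45/2)sin 3x
E_alpha D D f = (192/25)cos 2x - (56/25)sin 2x - (198/25)cos 3x + (1053/50)sin 3x
D E_alpha D D f = -(112/25)cos 2x - (384/25)sin 2x + (3159/50)cos 3x + (594/25)sin 3x
((D + D ∘ D) + D + D ∘ E_alpha ∘ D ∘ D) f = -(312/25)cos 2x - (184/25)sin 2x + (3909/50)cos 3x + (63/50)sin 3x
((3/2)((D + D ∘ D) + D + D ∘ E_alpha ∘ D ∘ D)) f = -(468/25)cos 2x - (276/25)sin 2x + (11727/100)cos 3x + (189/100)sin 3x


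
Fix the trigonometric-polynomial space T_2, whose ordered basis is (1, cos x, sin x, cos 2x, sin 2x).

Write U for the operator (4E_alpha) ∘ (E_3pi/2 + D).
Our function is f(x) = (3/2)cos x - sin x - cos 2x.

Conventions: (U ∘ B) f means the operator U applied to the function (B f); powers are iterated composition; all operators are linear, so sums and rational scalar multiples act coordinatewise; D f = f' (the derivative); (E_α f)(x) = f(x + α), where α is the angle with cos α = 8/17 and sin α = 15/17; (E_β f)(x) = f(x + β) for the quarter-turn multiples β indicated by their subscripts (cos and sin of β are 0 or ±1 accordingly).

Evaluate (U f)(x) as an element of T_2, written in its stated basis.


the result is g(x) = (1276/289)cos 2x - (2248/289)sin 2x

E_3pi/2 f = cos x + (3/2)sin x + cos 2x
D f = -cos x - (3/2)sin x + 2sin 2x
(E_3pi/2 + D) f = cos 2x + 2sin 2x
E_alpha (E_3pi/2 + D) f = (319/289)cos 2x - (562/289)sin 2x
(4E_alpha) (E_3pi/2 + D) f = (1276/289)cos 2x - (2248/289)sin 2x


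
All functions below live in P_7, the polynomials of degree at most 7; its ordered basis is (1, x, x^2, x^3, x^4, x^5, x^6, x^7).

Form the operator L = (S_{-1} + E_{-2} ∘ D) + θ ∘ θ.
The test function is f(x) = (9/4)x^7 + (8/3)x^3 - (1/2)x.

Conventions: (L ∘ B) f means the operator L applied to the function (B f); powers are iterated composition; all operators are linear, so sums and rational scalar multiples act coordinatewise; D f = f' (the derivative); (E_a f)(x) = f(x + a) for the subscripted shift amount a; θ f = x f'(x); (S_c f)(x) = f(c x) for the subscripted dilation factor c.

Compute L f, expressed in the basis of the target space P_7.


the image equals g(x) = 108x^7 + (63/4)x^6 - 189x^5 + 945x^4 - (7496/3)x^3 + 3788x^2 - 3056x + 2079/2

S_{-1} f = -(9/4)x^7 - (8/3)x^3 + (1/2)x
D f = (63/4)x^6 + 8x^2 - 1/2
E_{-2} D f = (63/4)x^6 - 189x^5 + 945x^4 - 2520x^3 + 3788x^2 - 3056x + 2079/2
(S_{-1} + E_{-2} ∘ D) f = -(9/4)x^7 + (63/4)x^6 - 189x^5 + 945x^4 - (7568/3)x^3 + 3788x^2 - (6111/2)x + 2079/2
θ f = (63/4)x^7 + 8x^3 - (1/2)x
θ θ f = (441/4)x^7 + 24x^3 - (1/2)x
((S_{-1} + E_{-2} ∘ D) + θ ∘ θ) f = 108x^7 + (63/4)x^6 - 189x^5 + 945x^4 - (7496/3)x^3 + 3788x^2 - 3056x + 2079/2


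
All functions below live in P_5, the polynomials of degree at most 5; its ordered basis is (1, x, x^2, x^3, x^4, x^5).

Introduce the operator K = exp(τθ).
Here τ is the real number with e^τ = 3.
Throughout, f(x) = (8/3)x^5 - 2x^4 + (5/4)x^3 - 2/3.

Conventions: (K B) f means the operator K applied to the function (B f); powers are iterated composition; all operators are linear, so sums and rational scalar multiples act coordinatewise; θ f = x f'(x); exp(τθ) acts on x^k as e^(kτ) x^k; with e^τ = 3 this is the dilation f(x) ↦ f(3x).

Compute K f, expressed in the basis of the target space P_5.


g(x) = 648x^5 - 162x^4 + (135/4)x^3 - 2/3

exp(τθ) x^k = e^(kτ) x^k; with e^τ = 3 this sends x^k to 3^k x^k
x^3 ↦ 27 x^3
x^4 ↦ 81 x^4
x^5 ↦ 243 x^5
applying this coordinatewise to f: exp(τθ) f = 648x^5 - 162x^4 + (135/4)x^3 - 2/3


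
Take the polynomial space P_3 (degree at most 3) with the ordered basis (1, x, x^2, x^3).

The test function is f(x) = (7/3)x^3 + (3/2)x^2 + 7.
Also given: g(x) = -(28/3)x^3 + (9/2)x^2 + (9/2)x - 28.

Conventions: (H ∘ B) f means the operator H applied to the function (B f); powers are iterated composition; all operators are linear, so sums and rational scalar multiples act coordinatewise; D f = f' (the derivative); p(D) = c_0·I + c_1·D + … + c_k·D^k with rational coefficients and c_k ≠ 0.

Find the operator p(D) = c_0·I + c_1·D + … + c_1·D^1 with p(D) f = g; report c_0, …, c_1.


D^0 f = (7/3)x^3 + (3/2)x^2 + 7
D^1 f = 7x^2 + 3x
matching coefficients of g against c_0 f + c_1 Df + … from the top degree down determines the c_i
solution: c_0 = -4, c_1 = 3/2

c_0 = -4, c_1 = 3/2


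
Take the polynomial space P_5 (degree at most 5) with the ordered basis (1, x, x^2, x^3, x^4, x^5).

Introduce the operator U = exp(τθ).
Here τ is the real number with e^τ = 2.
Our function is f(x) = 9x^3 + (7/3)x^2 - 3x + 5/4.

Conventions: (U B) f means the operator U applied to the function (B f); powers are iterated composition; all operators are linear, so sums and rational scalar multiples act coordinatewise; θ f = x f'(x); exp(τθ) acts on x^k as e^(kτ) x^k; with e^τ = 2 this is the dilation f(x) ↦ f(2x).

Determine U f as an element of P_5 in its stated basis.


exp(τθ) x^k = e^(kτ) x^k; with e^τ = 2 this sends x^k to 2^k x^k
x ↦ 2 x
x^2 ↦ 4 x^2
x^3 ↦ 8 x^3
applying this coordinatewise to f: exp(τθ) f = 72x^3 + (28/3)x^2 - 6x + 5/4

the result is g(x) = 72x^3 + (28/3)x^2 - 6x + 5/4


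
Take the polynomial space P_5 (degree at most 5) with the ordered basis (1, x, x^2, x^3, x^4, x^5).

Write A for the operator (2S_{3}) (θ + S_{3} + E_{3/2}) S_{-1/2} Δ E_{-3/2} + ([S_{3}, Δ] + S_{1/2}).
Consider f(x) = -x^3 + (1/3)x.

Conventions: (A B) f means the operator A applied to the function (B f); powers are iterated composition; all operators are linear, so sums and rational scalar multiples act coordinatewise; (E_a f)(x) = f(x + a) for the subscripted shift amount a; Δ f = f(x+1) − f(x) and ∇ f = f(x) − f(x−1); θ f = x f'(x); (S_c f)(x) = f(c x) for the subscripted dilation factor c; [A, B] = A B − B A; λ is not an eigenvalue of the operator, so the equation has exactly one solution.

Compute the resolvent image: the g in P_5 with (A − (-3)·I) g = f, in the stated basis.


g(x) = -(8/25)x^3 + (3456/325)x^2 + (891218/6825)x - 404857/27300

write g with unknown coordinates in the stated basis and equate coefficients in (A − (-3)·I) g = f
solving from the highest basis element down gives g = -(8/25)x^3 + (3456/325)x^2 + (891218/6825)x - 404857/27300
check: A g = -(1/25)x^3 - (10368/325)x^2 - (2671379/6825)x + 404857/9100
so A g − (-3)·g = -x^3 + (1/3)x = f ✓


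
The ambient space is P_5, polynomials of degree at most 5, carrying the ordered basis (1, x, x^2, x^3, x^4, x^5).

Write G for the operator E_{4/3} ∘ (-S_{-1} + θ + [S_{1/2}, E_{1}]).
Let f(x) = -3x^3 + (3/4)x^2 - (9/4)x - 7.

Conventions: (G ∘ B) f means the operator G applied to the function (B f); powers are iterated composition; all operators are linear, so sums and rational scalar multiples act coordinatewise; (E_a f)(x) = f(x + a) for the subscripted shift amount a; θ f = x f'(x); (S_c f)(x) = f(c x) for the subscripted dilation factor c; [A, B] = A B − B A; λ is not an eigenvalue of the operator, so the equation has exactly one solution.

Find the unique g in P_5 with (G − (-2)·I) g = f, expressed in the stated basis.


the image equals g(x) = -(1/2)x^3 + (143/48)x^2 + (13/1152)x - 71131/6912

write g with unknown coordinates in the stated basis and equate coefficients in (G − (-2)·I) g = f
solving from the highest basis element down gives g = -(1/2)x^3 + (143/48)x^2 + (13/1152)x - 71131/6912
check: G g = -2x^3 - (125/24)x^2 - (1309/576)x + 46939/3456
so G g − (-2)·g = -3x^3 + (3/4)x^2 - (9/4)x - 7 = f ✓


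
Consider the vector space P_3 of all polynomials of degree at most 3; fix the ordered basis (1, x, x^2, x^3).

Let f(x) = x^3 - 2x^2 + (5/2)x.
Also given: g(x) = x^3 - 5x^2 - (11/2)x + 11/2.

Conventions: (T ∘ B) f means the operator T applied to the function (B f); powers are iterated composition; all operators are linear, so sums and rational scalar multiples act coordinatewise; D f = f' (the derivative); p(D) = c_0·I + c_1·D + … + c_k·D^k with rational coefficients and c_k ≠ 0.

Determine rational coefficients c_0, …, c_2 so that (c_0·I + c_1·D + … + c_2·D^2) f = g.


c_0 = 1, c_1 = -1, c_2 = -2

D^0 f = x^3 - 2x^2 + (5/2)x
D^1 f = 3x^2 - 4x + 5/2
D^2 f = 6x - 4
matching coefficients of g against c_0 f + c_1 Df + … from the top degree down determines the c_i
solution: c_0 = 1, c_1 = -1, c_2 = -2


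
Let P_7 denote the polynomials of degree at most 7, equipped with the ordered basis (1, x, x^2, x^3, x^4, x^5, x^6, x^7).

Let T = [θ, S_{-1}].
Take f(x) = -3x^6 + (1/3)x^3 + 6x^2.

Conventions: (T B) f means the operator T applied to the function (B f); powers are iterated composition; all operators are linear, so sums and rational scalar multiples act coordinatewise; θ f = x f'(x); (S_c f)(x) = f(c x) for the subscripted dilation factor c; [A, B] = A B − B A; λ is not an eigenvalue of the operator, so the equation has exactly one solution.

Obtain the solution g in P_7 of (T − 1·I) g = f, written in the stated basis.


write g with unknown coordinates in the stated basis and equate coefficients in (T − 1·I) g = f
solving from the highest basis element down gives g = 3x^6 - (1/3)x^3 - 6x^2
check: T g = 0
so T g − 1·g = -3x^6 + (1/3)x^3 + 6x^2 = f ✓

the image equals g(x) = 3x^6 - (1/3)x^3 - 6x^2


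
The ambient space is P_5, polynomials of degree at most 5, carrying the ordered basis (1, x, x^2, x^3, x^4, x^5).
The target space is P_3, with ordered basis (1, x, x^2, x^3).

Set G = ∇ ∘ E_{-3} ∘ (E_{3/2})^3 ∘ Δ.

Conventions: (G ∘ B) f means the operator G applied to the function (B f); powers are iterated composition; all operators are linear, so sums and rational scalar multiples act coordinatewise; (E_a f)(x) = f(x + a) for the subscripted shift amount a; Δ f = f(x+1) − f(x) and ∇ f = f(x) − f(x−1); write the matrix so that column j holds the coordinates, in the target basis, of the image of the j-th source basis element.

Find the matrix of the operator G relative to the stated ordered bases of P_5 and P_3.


image of 1: 0
image of x: 0
image of x^2: 2
image of x^3: 6x + 9
image of x^4: 12x^2 + 36x + 29
image of x^5: 20x^3 + 90x^2 + 145x + 165/2
each image's coordinates form column j of the matrix

the matrix is [[0, 0, 2, 9, 29, 165/2]; [0, 0, 0, 6, 36, 145]; [0, 0, 0, 0, 12, 90]; [0, 0, 0, 0, 0, 20]] (rows listed top to bottom)


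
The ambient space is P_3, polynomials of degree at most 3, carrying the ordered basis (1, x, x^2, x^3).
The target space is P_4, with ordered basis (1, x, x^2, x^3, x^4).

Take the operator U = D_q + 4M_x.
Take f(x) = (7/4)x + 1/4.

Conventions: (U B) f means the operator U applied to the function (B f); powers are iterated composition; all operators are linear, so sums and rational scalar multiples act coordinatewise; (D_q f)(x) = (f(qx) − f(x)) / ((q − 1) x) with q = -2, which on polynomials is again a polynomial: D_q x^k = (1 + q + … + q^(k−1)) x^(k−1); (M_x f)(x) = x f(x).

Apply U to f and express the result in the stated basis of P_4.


the result is g(x) = 7x^2 + x + 7/4

D_q f = 7/4
M_x f = (7/4)x^2 + (1/4)x
(4M_x) f = 7x^2 + x
(D_q + 4M_x) f = 7x^2 + x + 7/4


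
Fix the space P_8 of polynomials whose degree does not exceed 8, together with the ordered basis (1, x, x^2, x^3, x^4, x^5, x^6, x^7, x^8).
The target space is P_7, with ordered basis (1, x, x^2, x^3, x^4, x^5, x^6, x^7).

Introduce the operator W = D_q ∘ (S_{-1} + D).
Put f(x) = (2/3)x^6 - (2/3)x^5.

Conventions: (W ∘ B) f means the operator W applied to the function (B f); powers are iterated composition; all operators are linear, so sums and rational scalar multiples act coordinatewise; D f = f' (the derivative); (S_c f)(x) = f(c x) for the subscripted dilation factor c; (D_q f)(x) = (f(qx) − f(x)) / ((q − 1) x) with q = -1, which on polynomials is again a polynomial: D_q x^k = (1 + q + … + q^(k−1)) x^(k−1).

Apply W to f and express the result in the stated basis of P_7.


S_{-1} f = (2/3)x^6 + (2/3)x^5
D f = 4x^5 - (10/3)x^4
(S_{-1} + D) f = (2/3)x^6 + (14/3)x^5 - (10/3)x^4
D_q (S_{-1} + D) f = (14/3)x^4

g(x) = (14/3)x^4


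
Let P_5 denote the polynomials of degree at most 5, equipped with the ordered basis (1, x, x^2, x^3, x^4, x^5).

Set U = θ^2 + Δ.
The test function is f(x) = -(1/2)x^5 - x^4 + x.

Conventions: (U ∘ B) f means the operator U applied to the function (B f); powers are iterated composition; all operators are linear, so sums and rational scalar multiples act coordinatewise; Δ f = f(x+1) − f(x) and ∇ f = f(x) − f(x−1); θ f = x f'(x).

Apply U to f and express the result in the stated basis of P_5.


g(x) = -(25/2)x^5 - (37/2)x^4 - 9x^3 - 11x^2 - (11/2)x - 1/2

θ f = -(5/2)x^5 - 4x^4 + x
θ θ f = -(25/2)x^5 - 16x^4 + x
Δ f = -(5/2)x^4 - 9x^3 - 11x^2 - (13/2)x - 1/2
(θ^2 + Δ) f = -(25/2)x^5 - (37/2)x^4 - 9x^3 - 11x^2 - (11/2)x - 1/2


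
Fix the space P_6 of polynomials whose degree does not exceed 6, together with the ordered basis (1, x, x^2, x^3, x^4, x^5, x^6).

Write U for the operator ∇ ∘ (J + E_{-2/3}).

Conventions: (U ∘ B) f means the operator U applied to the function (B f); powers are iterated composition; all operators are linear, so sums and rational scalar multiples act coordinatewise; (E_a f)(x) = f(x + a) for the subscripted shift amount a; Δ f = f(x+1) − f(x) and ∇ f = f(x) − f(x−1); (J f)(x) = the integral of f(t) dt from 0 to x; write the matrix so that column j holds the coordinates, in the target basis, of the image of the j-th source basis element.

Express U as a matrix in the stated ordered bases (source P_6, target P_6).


the matrix is [[1, 1/2, -2, 49/12, -988/135, 2035/162, -12022/567]; [0, 1, 1, -6, 49/3, -988/27, 2035/27]; [0, 0, 1, 3/2, -12, 245/6, -988/9]; [0, 0, 0, 1, 2, -20, 245/3]; [0, 0, 0, 0, 1, 5/2, -30]; [0, 0, 0, 0, 0, 1, 3]; [0, 0, 0, 0, 0, 0, 1]] (rows listed top to bottom)

image of 1: 1
image of x: x + 1/2
image of x^2: x^2 + x - 2
image of x^3: x^3 + (3/2)x^2 - 6x + 49/12
image of x^4: x^4 + 2x^3 - 12x^2 + (49/3)x - 988/135
image of x^5: x^5 + (5/2)x^4 - 20x^3 + (245/6)x^2 - (988/27)x + 2035/162
image of x^6: x^6 + 3x^5 - 30x^4 + (245/3)x^3 - (988/9)x^2 + (2035/27)x - 12022/567
each image's coordinates form column j of the matrix


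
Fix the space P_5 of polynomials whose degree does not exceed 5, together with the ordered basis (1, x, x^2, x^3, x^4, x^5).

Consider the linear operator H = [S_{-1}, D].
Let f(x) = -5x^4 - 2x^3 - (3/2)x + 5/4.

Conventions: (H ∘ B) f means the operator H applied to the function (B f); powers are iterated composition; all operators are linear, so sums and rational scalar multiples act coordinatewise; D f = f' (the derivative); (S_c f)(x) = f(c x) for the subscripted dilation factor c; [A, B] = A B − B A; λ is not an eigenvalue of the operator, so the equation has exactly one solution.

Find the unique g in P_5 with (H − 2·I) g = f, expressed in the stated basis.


write g with unknown coordinates in the stated basis and equate coefficients in (H − 2·I) g = f
solving from the highest basis element down gives g = (5/2)x^4 - 9x^3 - 27x^2 + (219/4)x + 433/8
check: H g = -20x^3 - 54x^2 + 108x + 219/2
so H g − 2·g = -5x^4 - 2x^3 - (3/2)x + 5/4 = f ✓

the image equals g(x) = (5/2)x^4 - 9x^3 - 27x^2 + (219/4)x + 433/8


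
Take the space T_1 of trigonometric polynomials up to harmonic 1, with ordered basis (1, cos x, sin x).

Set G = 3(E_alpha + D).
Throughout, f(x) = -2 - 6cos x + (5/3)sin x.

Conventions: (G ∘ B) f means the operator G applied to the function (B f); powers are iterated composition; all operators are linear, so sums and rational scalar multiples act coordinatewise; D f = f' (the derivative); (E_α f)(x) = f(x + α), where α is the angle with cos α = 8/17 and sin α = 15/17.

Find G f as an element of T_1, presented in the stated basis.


E_alpha f = -2 - (23/17)cos x + (310/51)sin x
D f = (5/3)cos x + 6sin x
(E_alpha + D) f = -2 + (16/51)cos x + (616/51)sin x
(3(E_alpha + D)) f = -6 + (16/17)cos x + (616/17)sin x

the result is g(x) = -6 + (16/17)cos x + (616/17)sin x


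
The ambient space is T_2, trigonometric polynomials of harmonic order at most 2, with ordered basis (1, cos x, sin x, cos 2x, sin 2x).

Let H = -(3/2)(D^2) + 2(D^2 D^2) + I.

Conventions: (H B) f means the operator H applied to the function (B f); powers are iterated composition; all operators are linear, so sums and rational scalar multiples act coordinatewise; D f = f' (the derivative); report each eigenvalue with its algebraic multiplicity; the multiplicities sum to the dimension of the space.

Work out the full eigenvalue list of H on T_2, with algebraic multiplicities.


λ = 1 (multiplicity 1), λ = 9/2 (multiplicity 2), λ = 39 (multiplicity 2)

image of 1: 1
image of cos x: (9/2)cos x
image of sin x: (9/2)sin x
image of cos 2x: 39cos 2x
image of sin 2x: 39sin 2x
the matrix is diagonal; its diagonal is (1, 9/2, 9/2, 39, 39)
for a triangular matrix the eigenvalues are the diagonal entries, with algebraic multiplicity their repetition count


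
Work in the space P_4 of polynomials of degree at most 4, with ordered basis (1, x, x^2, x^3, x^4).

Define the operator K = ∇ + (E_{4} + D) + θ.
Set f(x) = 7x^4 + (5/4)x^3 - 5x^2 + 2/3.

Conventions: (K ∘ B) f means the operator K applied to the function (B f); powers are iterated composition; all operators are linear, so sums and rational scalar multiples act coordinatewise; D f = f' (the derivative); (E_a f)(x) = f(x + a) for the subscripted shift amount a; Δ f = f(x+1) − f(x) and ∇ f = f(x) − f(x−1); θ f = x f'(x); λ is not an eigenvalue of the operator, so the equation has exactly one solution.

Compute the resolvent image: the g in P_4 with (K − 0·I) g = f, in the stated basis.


write g with unknown coordinates in the stated basis and equate coefficients in (K − 0·I) g = f
solving from the highest basis element down gives g = (7/5)x^4 - (647/80)x^3 + (583/120)x^2 - (4669/160)x + 8147/30
check: K g = 7x^4 + (5/4)x^3 - 5x^2 + 2/3
so K g − 0·g = 7x^4 + (5/4)x^3 - 5x^2 + 2/3 = f ✓

the image equals g(x) = (7/5)x^4 - (647/80)x^3 + (583/120)x^2 - (4669/160)x + 8147/30


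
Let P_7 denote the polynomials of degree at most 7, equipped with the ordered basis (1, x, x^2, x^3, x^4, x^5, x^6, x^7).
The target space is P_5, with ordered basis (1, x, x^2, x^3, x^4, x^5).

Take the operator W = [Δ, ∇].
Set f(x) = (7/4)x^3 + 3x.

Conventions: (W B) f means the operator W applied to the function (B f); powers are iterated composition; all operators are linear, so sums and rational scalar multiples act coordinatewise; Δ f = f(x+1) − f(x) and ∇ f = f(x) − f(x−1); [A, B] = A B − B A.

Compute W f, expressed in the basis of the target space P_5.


the image equals g(x) = 0

∇ f = (21/4)x^2 - (21/4)x + 19/4
Δ ∇ f = (21/2)x
Δ f = (21/4)x^2 + (21/4)x + 19/4
∇ Δ f = (21/2)x
[Δ, ∇] f = 0


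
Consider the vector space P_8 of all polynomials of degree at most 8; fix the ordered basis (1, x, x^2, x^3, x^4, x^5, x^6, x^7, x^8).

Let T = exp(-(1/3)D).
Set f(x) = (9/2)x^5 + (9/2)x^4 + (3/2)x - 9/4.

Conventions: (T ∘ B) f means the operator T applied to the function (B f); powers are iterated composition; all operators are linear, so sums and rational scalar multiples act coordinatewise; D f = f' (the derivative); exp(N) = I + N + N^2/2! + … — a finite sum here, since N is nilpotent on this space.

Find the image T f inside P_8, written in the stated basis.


g(x) = (9/2)x^5 - 3x^4 - x^3 + (4/3)x^2 + (10/9)x - 293/108

order-1 term: -(15/2)x^4 - 6x^3 - 1/2
order-2 term: 5x^3 + 3x^2
order-3 term: -(5/3)x^2 - (2/3)x
order-4 term: (5/18)x + 1/18
order-5 term: -1/54
the series for exp(-(1/3)D) f terminates at order 5
exp(-(1/3)D) f = (9/2)x^5 - 3x^4 - x^3 + (4/3)x^2 + (10/9)x - 293/108


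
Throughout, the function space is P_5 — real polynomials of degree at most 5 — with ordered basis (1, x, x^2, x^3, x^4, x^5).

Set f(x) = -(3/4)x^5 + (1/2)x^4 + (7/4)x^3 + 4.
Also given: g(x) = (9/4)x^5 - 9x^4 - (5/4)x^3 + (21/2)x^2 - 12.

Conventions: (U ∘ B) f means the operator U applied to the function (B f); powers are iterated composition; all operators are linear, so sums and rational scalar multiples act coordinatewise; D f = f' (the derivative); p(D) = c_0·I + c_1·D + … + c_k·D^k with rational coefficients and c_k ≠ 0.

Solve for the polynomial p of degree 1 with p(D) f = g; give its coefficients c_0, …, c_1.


D^0 f = -(3/4)x^5 + (1/2)x^4 + (7/4)x^3 + 4
D^1 f = -(15/4)x^4 + 2x^3 + (21/4)x^2
matching coefficients of g against c_0 f + c_1 Df + … from the top degree down determines the c_i
solution: c_0 = -3, c_1 = 2

p(D) = -3·I + 2·D, i.e. c_0 = -3, c_1 = 2


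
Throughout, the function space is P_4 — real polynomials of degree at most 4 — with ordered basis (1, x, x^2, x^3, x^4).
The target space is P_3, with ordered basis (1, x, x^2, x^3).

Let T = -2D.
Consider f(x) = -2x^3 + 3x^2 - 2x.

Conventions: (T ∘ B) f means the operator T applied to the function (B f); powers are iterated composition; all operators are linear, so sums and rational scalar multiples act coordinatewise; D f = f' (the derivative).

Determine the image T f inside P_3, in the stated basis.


D f = -6x^2 + 6x - 2
(-2D) f = 12x^2 - 12x + 4

the result is g(x) = 12x^2 - 12x + 4


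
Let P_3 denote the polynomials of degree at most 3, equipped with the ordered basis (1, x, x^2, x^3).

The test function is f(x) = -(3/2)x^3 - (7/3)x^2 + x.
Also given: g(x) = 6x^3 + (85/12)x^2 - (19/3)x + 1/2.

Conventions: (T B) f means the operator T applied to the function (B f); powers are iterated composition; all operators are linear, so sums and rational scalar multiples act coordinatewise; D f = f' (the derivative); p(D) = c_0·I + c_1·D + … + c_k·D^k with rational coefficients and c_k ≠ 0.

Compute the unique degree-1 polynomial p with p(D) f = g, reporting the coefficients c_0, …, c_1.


p(D) = -4·I + (1/2)·D, i.e. c_0 = -4, c_1 = 1/2

D^0 f = -(3/2)x^3 - (7/3)x^2 + x
D^1 f = -(9/2)x^2 - (14/3)x + 1
matching coefficients of g against c_0 f + c_1 Df + … from the top degree down determines the c_i
solution: c_0 = -4, c_1 = 1/2


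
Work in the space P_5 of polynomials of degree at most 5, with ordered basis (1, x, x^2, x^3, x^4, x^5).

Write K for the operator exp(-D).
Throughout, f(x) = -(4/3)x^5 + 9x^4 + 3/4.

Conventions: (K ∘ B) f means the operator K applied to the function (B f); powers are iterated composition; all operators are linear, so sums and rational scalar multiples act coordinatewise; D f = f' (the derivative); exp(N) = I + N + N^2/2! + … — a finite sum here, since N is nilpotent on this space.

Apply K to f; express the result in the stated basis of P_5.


order-1 term: (20/3)x^4 - 36x^3
order-2 term: -(40/3)x^3 + 54x^2
order-3 term: (40/3)x^2 - 36x
order-4 term: -(20/3)x + 9
order-5 term: 4/3
the series for exp(-D) f terminates at order 5
exp(-D) f = -(4/3)x^5 + (47/3)x^4 - (148/3)x^3 + (202/3)x^2 - (128/3)x + 133/12

g(x) = -(4/3)x^5 + (47/3)x^4 - (148/3)x^3 + (202/3)x^2 - (128/3)x + 133/12


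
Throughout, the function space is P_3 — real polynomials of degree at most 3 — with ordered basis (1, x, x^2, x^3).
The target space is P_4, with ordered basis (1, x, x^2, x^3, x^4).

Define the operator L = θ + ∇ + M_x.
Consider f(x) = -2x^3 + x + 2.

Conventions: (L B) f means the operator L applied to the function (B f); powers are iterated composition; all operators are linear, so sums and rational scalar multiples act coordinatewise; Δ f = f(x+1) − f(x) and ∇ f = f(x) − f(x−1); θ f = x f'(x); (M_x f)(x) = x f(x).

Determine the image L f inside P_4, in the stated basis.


θ f = -6x^3 + x
∇ f = -6x^2 + 6x - 1
M_x f = -2x^4 + x^2 + 2x
(θ + ∇ + M_x) f = -2x^4 - 6x^3 - 5x^2 + 9x - 1

the image equals g(x) = -2x^4 - 6x^3 - 5x^2 + 9x - 1


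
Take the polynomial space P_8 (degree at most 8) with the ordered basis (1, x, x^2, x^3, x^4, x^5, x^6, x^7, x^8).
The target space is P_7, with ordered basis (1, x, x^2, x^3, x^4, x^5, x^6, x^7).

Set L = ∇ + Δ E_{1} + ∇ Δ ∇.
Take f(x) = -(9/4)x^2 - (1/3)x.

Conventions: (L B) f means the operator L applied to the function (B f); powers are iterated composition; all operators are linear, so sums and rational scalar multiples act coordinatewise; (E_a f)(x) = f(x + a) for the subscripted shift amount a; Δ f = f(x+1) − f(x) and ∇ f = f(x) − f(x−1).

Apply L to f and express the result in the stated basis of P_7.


the result is g(x) = -9x - 31/6

∇ f = -(9/2)x + 23/12
E_{1} f = -(9/4)x^2 - (29/6)x - 31/12
Δ E_{1} f = -(9/2)x - 85/12
∇ f = -(9/2)x + 23/12
Δ ∇ f = -9/2
∇ Δ ∇ f = 0
(∇ + Δ E_{1} + ∇ Δ ∇) f = -9x - 31/6


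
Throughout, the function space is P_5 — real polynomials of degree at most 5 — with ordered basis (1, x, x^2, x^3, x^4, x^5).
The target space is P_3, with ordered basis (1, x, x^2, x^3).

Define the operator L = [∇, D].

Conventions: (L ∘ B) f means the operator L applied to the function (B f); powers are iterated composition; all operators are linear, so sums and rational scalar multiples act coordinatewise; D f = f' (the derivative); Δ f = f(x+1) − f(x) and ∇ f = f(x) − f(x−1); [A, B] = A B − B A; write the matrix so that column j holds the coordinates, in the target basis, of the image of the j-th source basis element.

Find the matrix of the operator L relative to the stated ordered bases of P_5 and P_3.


the matrix is [[0, 0, 0, 0, 0, 0]; [0, 0, 0, 0, 0, 0]; [0, 0, 0, 0, 0, 0]; [0, 0, 0, 0, 0, 0]] (rows listed top to bottom)

image of 1: 0
image of x: 0
image of x^2: 0
image of x^3: 0
image of x^4: 0
image of x^5: 0
each image's coordinates form column j of the matrix


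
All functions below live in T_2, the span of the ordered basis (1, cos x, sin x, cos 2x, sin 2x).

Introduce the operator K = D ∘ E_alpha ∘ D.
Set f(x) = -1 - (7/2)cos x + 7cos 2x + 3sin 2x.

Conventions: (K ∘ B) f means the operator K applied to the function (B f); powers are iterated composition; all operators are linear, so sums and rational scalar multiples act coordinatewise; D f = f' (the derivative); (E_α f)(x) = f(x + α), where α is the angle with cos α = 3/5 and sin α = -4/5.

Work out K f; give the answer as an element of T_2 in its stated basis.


D f = (7/2)sin x + 6cos 2x - 14sin 2x
E_alpha D f = -(14/5)cos x + (21/10)sin x + (294/25)cos 2x + (242/25)sin 2x
D (E_alpha ∘ D) f = (21/10)cos x + (14/5)sin x + (484/25)cos 2x - (588/25)sin 2x

the image equals g(x) = (21/10)cos x + (14/5)sin x + (484/25)cos 2x - (588/25)sin 2x


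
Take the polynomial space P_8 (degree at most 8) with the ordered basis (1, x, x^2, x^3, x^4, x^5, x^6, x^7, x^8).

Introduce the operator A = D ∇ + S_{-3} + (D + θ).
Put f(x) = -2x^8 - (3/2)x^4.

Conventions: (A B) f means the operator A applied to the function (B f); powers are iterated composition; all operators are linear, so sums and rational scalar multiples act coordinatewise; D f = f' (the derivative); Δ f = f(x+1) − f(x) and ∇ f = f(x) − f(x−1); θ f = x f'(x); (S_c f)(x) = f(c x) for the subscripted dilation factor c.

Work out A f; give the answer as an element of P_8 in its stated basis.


g(x) = -13138x^8 - 16x^7 - 112x^6 + 336x^5 - (1375/2)x^4 + 554x^3 - 354x^2 + 130x - 22

∇ f = -16x^7 + 56x^6 - 112x^5 + 140x^4 - 118x^3 + 65x^2 - 22x + 7/2
D ∇ f = -112x^6 + 336x^5 - 560x^4 + 560x^3 - 354x^2 + 130x - 22
S_{-3} f = -13122x^8 - (243/2)x^4
D f = -16x^7 - 6x^3
θ f = -16x^8 - 6x^4
(D + θ) f = -16x^8 - 16x^7 - 6x^4 - 6x^3
(D ∇ + S_{-3} + (D + θ)) f = -13138x^8 - 16x^7 - 112x^6 + 336x^5 - (1375/2)x^4 + 554x^3 - 354x^2 + 130x - 22


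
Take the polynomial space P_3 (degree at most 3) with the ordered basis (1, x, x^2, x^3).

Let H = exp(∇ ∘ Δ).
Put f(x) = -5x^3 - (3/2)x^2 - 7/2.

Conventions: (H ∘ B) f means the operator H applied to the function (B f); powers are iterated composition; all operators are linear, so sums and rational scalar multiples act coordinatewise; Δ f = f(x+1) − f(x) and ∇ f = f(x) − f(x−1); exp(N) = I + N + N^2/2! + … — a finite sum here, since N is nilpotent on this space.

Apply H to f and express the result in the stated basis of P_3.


order-1 term: -30x - 3
the series for exp(∇ ∘ Δ) f terminates at order 1
exp(∇ ∘ Δ) f = -5x^3 - (3/2)x^2 - 30x - 13/2

the image equals g(x) = -5x^3 - (3/2)x^2 - 30x - 13/2


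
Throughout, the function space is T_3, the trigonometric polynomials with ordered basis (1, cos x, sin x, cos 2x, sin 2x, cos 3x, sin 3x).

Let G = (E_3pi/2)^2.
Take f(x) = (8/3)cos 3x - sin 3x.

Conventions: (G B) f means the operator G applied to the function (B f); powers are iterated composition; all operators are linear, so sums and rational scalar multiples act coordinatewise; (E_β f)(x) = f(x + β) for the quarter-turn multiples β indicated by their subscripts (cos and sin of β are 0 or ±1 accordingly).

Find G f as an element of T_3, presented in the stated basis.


E_3pi/2 f = -cos 3x - (8/3)sin 3x
E_3pi/2 E_3pi/2 f = -(8/3)cos 3x + sin 3x

the image equals g(x) = -(8/3)cos 3x + sin 3x


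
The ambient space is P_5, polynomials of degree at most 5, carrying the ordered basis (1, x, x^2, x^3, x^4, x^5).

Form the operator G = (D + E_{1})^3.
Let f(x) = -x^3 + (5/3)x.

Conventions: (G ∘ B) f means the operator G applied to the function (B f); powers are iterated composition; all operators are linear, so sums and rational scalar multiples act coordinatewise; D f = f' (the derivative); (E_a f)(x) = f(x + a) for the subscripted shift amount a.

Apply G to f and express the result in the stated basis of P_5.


g(x) = -x^3 - 18x^2 - (238/3)x - 77

D f = -3x^2 + 5/3
E_{1} f = -x^3 - 3x^2 - (4/3)x + 2/3
(D + E_{1}) f = -x^3 - 6x^2 - (4/3)x + 7/3
D (D + E_{1}) f = -3x^2 - 12x - 4/3
E_{1} (D + E_{1}) f = -x^3 - 9x^2 - (49/3)x - 6
(D + E_{1}) (D + E_{1}) f = -x^3 - 12x^2 - (85/3)x - 22/3
D (D + E_{1}) (D + E_{1}) f = -3x^2 - 24x - 85/3
E_{1} (D + E_{1}) (D + E_{1}) f = -x^3 - 15x^2 - (166/3)x - 146/3
(D + E_{1}) (D + E_{1}) (D + E_{1}) f = -x^3 - 18x^2 - (238/3)x - 77


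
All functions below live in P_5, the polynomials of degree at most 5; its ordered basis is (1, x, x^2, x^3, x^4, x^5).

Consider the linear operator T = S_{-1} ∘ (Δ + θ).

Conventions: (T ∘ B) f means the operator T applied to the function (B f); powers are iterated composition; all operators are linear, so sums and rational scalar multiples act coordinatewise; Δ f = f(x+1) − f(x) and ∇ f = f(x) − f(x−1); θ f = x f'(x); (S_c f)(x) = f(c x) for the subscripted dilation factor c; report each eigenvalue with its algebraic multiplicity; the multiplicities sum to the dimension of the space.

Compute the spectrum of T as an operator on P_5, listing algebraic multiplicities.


image of 1: 0
image of x: -x + 1
image of x^2: 2x^2 - 2x + 1
image of x^3: -3x^3 + 3x^2 - 3x + 1
image of x^4: 4x^4 - 4x^3 + 6x^2 - 4x + 1
image of x^5: -5x^5 + 5x^4 - 10x^3 + 10x^2 - 5x + 1
the matrix is upper triangular; its diagonal is (0, -1, 2, -3, 4, -5)
for a triangular matrix the eigenvalues are the diagonal entries, with algebraic multiplicity their repetition count

λ = -5 (multiplicity 1), λ = -3 (multiplicity 1), λ = -1 (multiplicity 1), λ = 0 (multiplicity 1), λ = 2 (multiplicity 1), λ = 4 (multiplicity 1)


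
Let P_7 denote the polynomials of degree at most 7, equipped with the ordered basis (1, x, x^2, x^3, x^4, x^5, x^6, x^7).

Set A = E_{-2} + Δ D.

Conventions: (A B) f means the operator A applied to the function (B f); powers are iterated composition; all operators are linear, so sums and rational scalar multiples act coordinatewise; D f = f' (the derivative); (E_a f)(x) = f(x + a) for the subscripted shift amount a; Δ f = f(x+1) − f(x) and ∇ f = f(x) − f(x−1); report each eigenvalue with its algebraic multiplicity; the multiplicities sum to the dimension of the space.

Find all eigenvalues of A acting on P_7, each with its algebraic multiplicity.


λ = 1 (multiplicity 8)

image of 1: 1
image of x: x - 2
image of x^2: x^2 - 4x + 6
image of x^3: x^3 - 6x^2 + 18x - 5
image of x^4: x^4 - 8x^3 + 36x^2 - 20x + 20
image of x^5: x^5 - 10x^4 + 60x^3 - 50x^2 + 100x - 27
image of x^6: x^6 - 12x^5 + 90x^4 - 100x^3 + 300x^2 - 162x + 70
image of x^7: x^7 - 14x^6 + 126x^5 - 175x^4 + 700x^3 - 567x^2 + 490x - 121
the matrix is upper triangular; its diagonal is (1, 1, 1, 1, 1, 1, 1, 1)
for a triangular matrix the eigenvalues are the diagonal entries, with algebraic multiplicity their repetition count


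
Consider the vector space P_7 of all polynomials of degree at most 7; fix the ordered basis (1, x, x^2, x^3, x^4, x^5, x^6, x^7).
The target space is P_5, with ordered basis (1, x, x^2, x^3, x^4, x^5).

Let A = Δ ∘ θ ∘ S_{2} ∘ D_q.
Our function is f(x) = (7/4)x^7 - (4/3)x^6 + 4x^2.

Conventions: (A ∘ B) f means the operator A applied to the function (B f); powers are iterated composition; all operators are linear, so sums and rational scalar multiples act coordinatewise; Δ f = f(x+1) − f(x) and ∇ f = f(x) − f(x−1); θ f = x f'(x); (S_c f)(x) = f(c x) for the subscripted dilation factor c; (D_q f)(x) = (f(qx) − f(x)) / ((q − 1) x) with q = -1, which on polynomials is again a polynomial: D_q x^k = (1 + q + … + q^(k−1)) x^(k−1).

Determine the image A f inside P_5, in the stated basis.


the result is g(x) = 4032x^5 + 10080x^4 + 13440x^3 + 10080x^2 + 4032x + 672

D_q f = (7/4)x^6
S_{2} D_q f = 112x^6
θ S_{2} D_q f = 672x^6
Δ θ S_{2} D_q f = 4032x^5 + 10080x^4 + 13440x^3 + 10080x^2 + 4032x + 672
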